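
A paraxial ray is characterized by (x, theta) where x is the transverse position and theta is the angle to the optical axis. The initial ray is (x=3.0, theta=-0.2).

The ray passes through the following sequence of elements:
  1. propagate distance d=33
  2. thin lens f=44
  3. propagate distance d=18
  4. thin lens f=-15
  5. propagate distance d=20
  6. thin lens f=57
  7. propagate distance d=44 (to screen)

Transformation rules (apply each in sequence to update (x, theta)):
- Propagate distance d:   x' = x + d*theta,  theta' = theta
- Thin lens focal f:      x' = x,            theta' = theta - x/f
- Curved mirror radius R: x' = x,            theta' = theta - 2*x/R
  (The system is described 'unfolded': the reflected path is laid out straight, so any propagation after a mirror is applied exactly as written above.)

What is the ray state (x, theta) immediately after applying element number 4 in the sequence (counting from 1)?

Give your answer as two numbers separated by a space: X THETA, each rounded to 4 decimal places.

Answer: -5.7273 -0.5000

Derivation:
Initial: x=3.0000 theta=-0.2000
After 1 (propagate distance d=33): x=-3.6000 theta=-0.2000
After 2 (thin lens f=44): x=-3.6000 theta=-13/110 (≈-0.1182)
After 3 (propagate distance d=18): x=-63/11 (≈-5.7273) theta=-13/110 (≈-0.1182)
After 4 (thin lens f=-15): x=-63/11 (≈-5.7273) theta=-0.5000
Rounded to 4 decimal places: x = -5.7273, theta = -0.5000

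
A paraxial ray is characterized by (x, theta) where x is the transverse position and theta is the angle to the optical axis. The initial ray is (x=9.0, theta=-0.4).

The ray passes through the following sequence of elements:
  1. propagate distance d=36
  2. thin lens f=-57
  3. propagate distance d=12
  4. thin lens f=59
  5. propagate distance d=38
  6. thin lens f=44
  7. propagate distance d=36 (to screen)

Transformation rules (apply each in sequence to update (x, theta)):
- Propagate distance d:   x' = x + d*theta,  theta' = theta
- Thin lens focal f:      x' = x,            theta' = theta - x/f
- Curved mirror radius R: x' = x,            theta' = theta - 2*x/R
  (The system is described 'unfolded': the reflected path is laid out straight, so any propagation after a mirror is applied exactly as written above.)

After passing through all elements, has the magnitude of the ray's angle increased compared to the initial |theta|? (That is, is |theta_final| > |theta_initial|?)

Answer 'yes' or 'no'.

Answer: no

Derivation:
Initial: x=9.0000 theta=-0.4000
After 1 (propagate distance d=36): x=-5.4000 theta=-0.4000
After 2 (thin lens f=-57): x=-5.4000 theta=-47/95 (≈-0.4947)
After 3 (propagate distance d=12): x=-1077/95 (≈-11.3368) theta=-47/95 (≈-0.4947)
After 4 (thin lens f=59): x=-1077/95 (≈-11.3368) theta=-1696/5605 (≈-0.3026)
After 5 (propagate distance d=38): x=-127991/5605 (≈-22.8351) theta=-1696/5605 (≈-0.3026)
After 6 (thin lens f=44): x=-127991/5605 (≈-22.8351) theta=53367/246620 (≈0.2164)
After 7 (propagate distance d=36 (to screen)): x=-15722/1045 (≈-15.0450) theta=53367/246620 (≈0.2164)
|theta_initial|=0.4000 |theta_final|=53367/246620 (≈0.2164) -> not increased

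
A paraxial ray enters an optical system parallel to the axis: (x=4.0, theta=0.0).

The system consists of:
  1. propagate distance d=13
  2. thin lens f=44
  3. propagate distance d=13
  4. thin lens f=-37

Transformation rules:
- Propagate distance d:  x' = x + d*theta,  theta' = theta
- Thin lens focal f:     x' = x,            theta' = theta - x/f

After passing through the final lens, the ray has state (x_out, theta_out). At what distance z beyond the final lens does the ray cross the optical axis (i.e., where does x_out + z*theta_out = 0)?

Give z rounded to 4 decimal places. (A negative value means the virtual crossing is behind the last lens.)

Answer: 191.1667

Derivation:
Initial: x=4.0000 theta=0.0000
After 1 (propagate distance d=13): x=4.0000 theta=0.0000
After 2 (thin lens f=44): x=4.0000 theta=-1/11 (≈-0.0909)
After 3 (propagate distance d=13): x=31/11 (≈2.8182) theta=-1/11 (≈-0.0909)
After 4 (thin lens f=-37): x=31/11 (≈2.8182) theta=-6/407 (≈-0.0147)
z_focus = -x_out/theta_out = -(31/11)/(-6/407) = 1147/6 ≈ 191.1667
Rounded to 4 decimal places: z = 191.1667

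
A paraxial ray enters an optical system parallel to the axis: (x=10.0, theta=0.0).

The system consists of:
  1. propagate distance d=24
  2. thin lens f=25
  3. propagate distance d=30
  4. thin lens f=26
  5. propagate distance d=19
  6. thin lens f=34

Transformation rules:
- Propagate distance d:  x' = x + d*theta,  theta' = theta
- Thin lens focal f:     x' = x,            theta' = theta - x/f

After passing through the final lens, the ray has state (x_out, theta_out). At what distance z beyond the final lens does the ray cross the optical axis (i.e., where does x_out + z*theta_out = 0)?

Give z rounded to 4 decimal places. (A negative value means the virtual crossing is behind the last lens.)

Initial: x=10.0000 theta=0.0000
After 1 (propagate distance d=24): x=10.0000 theta=0.0000
After 2 (thin lens f=25): x=10.0000 theta=-0.4000
After 3 (propagate distance d=30): x=-2.0000 theta=-0.4000
After 4 (thin lens f=26): x=-2.0000 theta=-21/65 (≈-0.3231)
After 5 (propagate distance d=19): x=-529/65 (≈-8.1385) theta=-21/65 (≈-0.3231)
After 6 (thin lens f=34): x=-529/65 (≈-8.1385) theta=-37/442 (≈-0.0837)
z_focus = -x_out/theta_out = -(-529/65)/(-37/442) = -17986/185 ≈ -97.2216
Rounded to 4 decimal places: z = -97.2216

Answer: -97.2216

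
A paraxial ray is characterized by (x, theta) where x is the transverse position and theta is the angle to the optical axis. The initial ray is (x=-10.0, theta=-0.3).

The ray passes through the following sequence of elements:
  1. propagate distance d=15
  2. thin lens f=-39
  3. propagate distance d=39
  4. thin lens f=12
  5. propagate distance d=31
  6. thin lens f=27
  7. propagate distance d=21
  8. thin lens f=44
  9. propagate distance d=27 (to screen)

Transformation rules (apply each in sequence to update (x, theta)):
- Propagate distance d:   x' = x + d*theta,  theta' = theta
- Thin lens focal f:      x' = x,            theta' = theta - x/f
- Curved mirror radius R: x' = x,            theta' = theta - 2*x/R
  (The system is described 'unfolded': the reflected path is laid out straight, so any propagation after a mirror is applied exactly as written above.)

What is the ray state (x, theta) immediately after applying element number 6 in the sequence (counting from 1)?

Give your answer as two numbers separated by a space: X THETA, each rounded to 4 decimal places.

Answer: 43.6160 1.1045

Derivation:
Initial: x=-10.0000 theta=-0.3000
After 1 (propagate distance d=15): x=-14.5000 theta=-0.3000
After 2 (thin lens f=-39): x=-14.5000 theta=-131/195 (≈-0.6718)
After 3 (propagate distance d=39): x=-40.7000 theta=-131/195 (≈-0.6718)
After 4 (thin lens f=12): x=-40.7000 theta=4243/1560 (≈2.7199)
After 5 (propagate distance d=31): x=68041/1560 (≈43.6160) theta=4243/1560 (≈2.7199)
After 6 (thin lens f=27): x=68041/1560 (≈43.6160) theta=1163/1053 (≈1.1045)
Rounded to 4 decimal places: x = 43.6160, theta = 1.1045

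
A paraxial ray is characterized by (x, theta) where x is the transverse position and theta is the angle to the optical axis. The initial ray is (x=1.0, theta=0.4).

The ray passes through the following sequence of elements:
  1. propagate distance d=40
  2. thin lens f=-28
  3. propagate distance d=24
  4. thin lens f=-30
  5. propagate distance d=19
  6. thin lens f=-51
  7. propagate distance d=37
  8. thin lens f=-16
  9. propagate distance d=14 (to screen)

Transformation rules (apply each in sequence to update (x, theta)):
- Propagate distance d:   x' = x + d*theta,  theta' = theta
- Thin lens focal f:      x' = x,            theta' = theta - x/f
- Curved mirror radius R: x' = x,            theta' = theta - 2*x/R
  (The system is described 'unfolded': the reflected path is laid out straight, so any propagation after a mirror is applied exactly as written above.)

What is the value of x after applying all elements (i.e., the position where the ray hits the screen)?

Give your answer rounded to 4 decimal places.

Initial: x=1.0000 theta=0.4000
After 1 (propagate distance d=40): x=17.0000 theta=0.4000
After 2 (thin lens f=-28): x=17.0000 theta=141/140 (≈1.0071)
After 3 (propagate distance d=24): x=1441/35 (≈41.1714) theta=141/140 (≈1.0071)
After 4 (thin lens f=-30): x=1441/35 (≈41.1714) theta=4997/2100 (≈2.3795)
After 5 (propagate distance d=19): x=181403/2100 (≈86.3824) theta=4997/2100 (≈2.3795)
After 6 (thin lens f=-51): x=181403/2100 (≈86.3824) theta=8725/2142 (≈4.0733)
After 7 (propagate distance d=37): x=25392803/107100 (≈237.0943) theta=8725/2142 (≈4.0733)
After 8 (thin lens f=-16): x=25392803/107100 (≈237.0943) theta=32372803/1713600 (≈18.8917)
After 9 (propagate distance d=14 (to screen)): x=85950409/171360 (≈501.5780) theta=32372803/1713600 (≈18.8917)
Rounded to 4 decimal places: x = 501.5780

Answer: 501.5780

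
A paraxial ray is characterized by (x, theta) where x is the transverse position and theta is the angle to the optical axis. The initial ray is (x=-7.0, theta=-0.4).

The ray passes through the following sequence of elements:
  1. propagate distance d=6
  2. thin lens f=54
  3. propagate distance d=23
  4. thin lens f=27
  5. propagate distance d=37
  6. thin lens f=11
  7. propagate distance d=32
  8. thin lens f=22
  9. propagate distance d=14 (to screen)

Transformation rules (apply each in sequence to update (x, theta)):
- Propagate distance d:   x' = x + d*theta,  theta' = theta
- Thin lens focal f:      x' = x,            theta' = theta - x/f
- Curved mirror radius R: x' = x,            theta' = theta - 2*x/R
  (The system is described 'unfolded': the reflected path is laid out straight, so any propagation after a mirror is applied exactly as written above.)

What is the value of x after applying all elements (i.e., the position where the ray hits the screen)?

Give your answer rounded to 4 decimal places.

Initial: x=-7.0000 theta=-0.4000
After 1 (propagate distance d=6): x=-9.4000 theta=-0.4000
After 2 (thin lens f=54): x=-9.4000 theta=-61/270 (≈-0.2259)
After 3 (propagate distance d=23): x=-3941/270 (≈-14.5963) theta=-61/270 (≈-0.2259)
After 4 (thin lens f=27): x=-3941/270 (≈-14.5963) theta=1147/3645 (≈0.3147)
After 5 (propagate distance d=37): x=-21529/7290 (≈-2.9532) theta=1147/3645 (≈0.3147)
After 6 (thin lens f=11): x=-21529/7290 (≈-2.9532) theta=46763/80190 (≈0.5832)
After 7 (propagate distance d=32): x=1259597/80190 (≈15.7077) theta=46763/80190 (≈0.5832)
After 8 (thin lens f=22): x=1259597/80190 (≈15.7077) theta=-76937/588060 (≈-0.1308)
After 9 (propagate distance d=14 (to screen)): x=1223989/88209 (≈13.8760) theta=-76937/588060 (≈-0.1308)
Rounded to 4 decimal places: x = 13.8760

Answer: 13.8760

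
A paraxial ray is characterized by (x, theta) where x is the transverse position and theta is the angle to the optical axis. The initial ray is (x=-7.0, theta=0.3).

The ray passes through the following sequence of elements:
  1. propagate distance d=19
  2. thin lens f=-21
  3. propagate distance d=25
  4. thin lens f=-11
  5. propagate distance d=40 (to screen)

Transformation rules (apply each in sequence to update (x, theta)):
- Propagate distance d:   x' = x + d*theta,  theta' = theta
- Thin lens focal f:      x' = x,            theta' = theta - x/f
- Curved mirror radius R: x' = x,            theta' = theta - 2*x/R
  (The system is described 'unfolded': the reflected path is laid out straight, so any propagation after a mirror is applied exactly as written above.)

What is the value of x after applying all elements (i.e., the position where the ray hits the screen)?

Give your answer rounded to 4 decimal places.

Answer: 31.0939

Derivation:
Initial: x=-7.0000 theta=0.3000
After 1 (propagate distance d=19): x=-1.3000 theta=0.3000
After 2 (thin lens f=-21): x=-1.3000 theta=5/21 (≈0.2381)
After 3 (propagate distance d=25): x=977/210 (≈4.6524) theta=5/21 (≈0.2381)
After 4 (thin lens f=-11): x=977/210 (≈4.6524) theta=509/770 (≈0.6610)
After 5 (propagate distance d=40 (to screen)): x=10261/330 (≈31.0939) theta=509/770 (≈0.6610)
Rounded to 4 decimal places: x = 31.0939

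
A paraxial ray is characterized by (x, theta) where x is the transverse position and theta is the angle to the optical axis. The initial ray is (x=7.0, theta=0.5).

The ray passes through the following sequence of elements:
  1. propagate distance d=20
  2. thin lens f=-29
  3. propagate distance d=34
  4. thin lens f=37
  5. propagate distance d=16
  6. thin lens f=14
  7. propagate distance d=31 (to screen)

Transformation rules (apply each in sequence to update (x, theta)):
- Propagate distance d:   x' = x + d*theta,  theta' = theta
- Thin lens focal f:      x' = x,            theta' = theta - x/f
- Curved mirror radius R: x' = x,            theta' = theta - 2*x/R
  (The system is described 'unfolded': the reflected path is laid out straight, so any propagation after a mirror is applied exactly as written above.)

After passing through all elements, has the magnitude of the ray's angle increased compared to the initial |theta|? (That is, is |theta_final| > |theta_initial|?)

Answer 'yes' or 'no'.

Initial: x=7.0000 theta=0.5000
After 1 (propagate distance d=20): x=17.0000 theta=0.5000
After 2 (thin lens f=-29): x=17.0000 theta=63/58 (≈1.0862)
After 3 (propagate distance d=34): x=1564/29 (≈53.9310) theta=63/58 (≈1.0862)
After 4 (thin lens f=37): x=1564/29 (≈53.9310) theta=-797/2146 (≈-0.3714)
After 5 (propagate distance d=16): x=51492/1073 (≈47.9888) theta=-797/2146 (≈-0.3714)
After 6 (thin lens f=14): x=51492/1073 (≈47.9888) theta=-8153/2146 (≈-3.7992)
After 7 (propagate distance d=31 (to screen)): x=-149759/2146 (≈-69.7852) theta=-8153/2146 (≈-3.7992)
|theta_initial|=0.5000 |theta_final|=8153/2146 (≈3.7992) -> increased

Answer: yes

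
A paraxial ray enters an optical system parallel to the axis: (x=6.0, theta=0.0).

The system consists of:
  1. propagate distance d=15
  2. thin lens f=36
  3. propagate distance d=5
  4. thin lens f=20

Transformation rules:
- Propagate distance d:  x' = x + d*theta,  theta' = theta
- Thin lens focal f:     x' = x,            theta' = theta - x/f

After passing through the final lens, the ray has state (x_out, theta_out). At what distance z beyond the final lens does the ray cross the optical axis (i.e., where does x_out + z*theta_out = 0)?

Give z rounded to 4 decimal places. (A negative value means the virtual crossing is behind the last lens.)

Answer: 12.1569

Derivation:
Initial: x=6.0000 theta=0.0000
After 1 (propagate distance d=15): x=6.0000 theta=0.0000
After 2 (thin lens f=36): x=6.0000 theta=-1/6 (≈-0.1667)
After 3 (propagate distance d=5): x=31/6 (≈5.1667) theta=-1/6 (≈-0.1667)
After 4 (thin lens f=20): x=31/6 (≈5.1667) theta=-0.4250
z_focus = -x_out/theta_out = -(31/6)/(-0.4250) = 620/51 ≈ 12.1569
Rounded to 4 decimal places: z = 12.1569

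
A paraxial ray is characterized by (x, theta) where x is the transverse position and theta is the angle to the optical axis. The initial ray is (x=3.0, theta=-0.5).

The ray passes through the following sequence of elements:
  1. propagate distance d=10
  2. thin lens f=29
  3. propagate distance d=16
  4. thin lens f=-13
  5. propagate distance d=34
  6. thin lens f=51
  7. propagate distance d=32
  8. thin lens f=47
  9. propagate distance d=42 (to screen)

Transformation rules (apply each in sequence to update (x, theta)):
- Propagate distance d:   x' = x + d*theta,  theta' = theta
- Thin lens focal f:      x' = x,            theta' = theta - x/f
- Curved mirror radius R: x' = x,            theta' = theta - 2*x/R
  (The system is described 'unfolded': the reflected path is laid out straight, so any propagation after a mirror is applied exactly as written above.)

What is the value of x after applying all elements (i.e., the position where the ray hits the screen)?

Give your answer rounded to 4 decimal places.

Initial: x=3.0000 theta=-0.5000
After 1 (propagate distance d=10): x=-2.0000 theta=-0.5000
After 2 (thin lens f=29): x=-2.0000 theta=-25/58 (≈-0.4310)
After 3 (propagate distance d=16): x=-258/29 (≈-8.8966) theta=-25/58 (≈-0.4310)
After 4 (thin lens f=-13): x=-258/29 (≈-8.8966) theta=-29/26 (≈-1.1154)
After 5 (propagate distance d=34): x=-17651/377 (≈-46.8196) theta=-29/26 (≈-1.1154)
After 6 (thin lens f=51): x=-17651/377 (≈-46.8196) theta=-7589/38454 (≈-0.1974)
After 7 (propagate distance d=32): x=-1021625/19227 (≈-53.1349) theta=-7589/38454 (≈-0.1974)
After 8 (thin lens f=47): x=-1021625/19227 (≈-53.1349) theta=562189/602446 (≈0.9332)
After 9 (propagate distance d=42 (to screen)): x=-12598468/903669 (≈-13.9415) theta=562189/602446 (≈0.9332)
Rounded to 4 decimal places: x = -13.9415

Answer: -13.9415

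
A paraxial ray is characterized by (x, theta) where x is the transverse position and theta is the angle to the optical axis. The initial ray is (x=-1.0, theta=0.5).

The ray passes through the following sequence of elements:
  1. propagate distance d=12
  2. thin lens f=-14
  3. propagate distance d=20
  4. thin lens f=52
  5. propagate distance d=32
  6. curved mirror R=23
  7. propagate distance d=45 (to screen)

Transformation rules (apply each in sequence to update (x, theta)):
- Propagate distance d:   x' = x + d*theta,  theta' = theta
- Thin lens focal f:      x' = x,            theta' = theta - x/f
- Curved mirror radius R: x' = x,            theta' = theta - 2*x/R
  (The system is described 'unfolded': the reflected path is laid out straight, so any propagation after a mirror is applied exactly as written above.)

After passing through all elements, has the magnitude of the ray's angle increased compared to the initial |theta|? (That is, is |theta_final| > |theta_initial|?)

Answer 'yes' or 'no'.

Initial: x=-1.0000 theta=0.5000
After 1 (propagate distance d=12): x=5.0000 theta=0.5000
After 2 (thin lens f=-14): x=5.0000 theta=6/7 (≈0.8571)
After 3 (propagate distance d=20): x=155/7 (≈22.1429) theta=6/7 (≈0.8571)
After 4 (thin lens f=52): x=155/7 (≈22.1429) theta=157/364 (≈0.4313)
After 5 (propagate distance d=32): x=3271/91 (≈35.9451) theta=157/364 (≈0.4313)
After 6 (curved mirror R=23): x=3271/91 (≈35.9451) theta=-22557/8372 (≈-2.6943)
After 7 (propagate distance d=45 (to screen)): x=-102019/1196 (≈-85.3002) theta=-22557/8372 (≈-2.6943)
|theta_initial|=0.5000 |theta_final|=22557/8372 (≈2.6943) -> increased

Answer: yes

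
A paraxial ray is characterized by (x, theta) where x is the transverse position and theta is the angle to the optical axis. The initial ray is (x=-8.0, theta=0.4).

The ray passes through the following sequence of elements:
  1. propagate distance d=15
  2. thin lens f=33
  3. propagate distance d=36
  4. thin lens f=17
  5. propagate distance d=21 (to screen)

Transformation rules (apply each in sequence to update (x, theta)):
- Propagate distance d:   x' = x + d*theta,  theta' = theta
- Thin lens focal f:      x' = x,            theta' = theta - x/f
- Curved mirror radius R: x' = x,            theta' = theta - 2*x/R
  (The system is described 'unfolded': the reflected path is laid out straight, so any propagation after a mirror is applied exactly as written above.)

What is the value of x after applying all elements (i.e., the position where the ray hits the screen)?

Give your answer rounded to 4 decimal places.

Answer: 6.2417

Derivation:
Initial: x=-8.0000 theta=0.4000
After 1 (propagate distance d=15): x=-2.0000 theta=0.4000
After 2 (thin lens f=33): x=-2.0000 theta=76/165 (≈0.4606)
After 3 (propagate distance d=36): x=802/55 (≈14.5818) theta=76/165 (≈0.4606)
After 4 (thin lens f=17): x=802/55 (≈14.5818) theta=-1114/2805 (≈-0.3971)
After 5 (propagate distance d=21 (to screen)): x=5836/935 (≈6.2417) theta=-1114/2805 (≈-0.3971)
Rounded to 4 decimal places: x = 6.2417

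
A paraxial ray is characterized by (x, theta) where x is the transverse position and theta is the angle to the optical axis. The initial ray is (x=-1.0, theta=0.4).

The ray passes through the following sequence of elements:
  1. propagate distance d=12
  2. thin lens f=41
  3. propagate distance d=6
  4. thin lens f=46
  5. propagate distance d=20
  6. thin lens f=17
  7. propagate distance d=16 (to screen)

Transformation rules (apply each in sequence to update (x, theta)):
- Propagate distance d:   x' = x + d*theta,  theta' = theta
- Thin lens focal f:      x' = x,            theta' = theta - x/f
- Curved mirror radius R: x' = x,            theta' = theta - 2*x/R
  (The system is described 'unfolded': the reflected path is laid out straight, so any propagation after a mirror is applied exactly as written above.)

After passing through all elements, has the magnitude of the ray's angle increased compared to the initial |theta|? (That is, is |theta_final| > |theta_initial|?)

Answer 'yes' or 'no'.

Initial: x=-1.0000 theta=0.4000
After 1 (propagate distance d=12): x=3.8000 theta=0.4000
After 2 (thin lens f=41): x=3.8000 theta=63/205 (≈0.3073)
After 3 (propagate distance d=6): x=1157/205 (≈5.6439) theta=63/205 (≈0.3073)
After 4 (thin lens f=46): x=1157/205 (≈5.6439) theta=1741/9430 (≈0.1846)
After 5 (propagate distance d=20): x=44021/4715 (≈9.3364) theta=1741/9430 (≈0.1846)
After 6 (thin lens f=17): x=44021/4715 (≈9.3364) theta=-11689/32062 (≈-0.3646)
After 7 (propagate distance d=16 (to screen)): x=280797/80155 (≈3.5032) theta=-11689/32062 (≈-0.3646)
|theta_initial|=0.4000 |theta_final|=11689/32062 (≈0.3646) -> not increased

Answer: no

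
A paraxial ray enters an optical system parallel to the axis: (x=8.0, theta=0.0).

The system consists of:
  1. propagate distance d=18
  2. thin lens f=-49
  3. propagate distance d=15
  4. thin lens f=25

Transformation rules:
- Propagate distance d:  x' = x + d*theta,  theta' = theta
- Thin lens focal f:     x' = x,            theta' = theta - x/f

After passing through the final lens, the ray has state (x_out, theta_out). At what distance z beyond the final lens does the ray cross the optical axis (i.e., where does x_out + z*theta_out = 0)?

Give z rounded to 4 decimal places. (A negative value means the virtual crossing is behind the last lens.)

Initial: x=8.0000 theta=0.0000
After 1 (propagate distance d=18): x=8.0000 theta=0.0000
After 2 (thin lens f=-49): x=8.0000 theta=8/49 (≈0.1633)
After 3 (propagate distance d=15): x=512/49 (≈10.4490) theta=8/49 (≈0.1633)
After 4 (thin lens f=25): x=512/49 (≈10.4490) theta=-312/1225 (≈-0.2547)
z_focus = -x_out/theta_out = -(512/49)/(-312/1225) = 1600/39 ≈ 41.0256
Rounded to 4 decimal places: z = 41.0256

Answer: 41.0256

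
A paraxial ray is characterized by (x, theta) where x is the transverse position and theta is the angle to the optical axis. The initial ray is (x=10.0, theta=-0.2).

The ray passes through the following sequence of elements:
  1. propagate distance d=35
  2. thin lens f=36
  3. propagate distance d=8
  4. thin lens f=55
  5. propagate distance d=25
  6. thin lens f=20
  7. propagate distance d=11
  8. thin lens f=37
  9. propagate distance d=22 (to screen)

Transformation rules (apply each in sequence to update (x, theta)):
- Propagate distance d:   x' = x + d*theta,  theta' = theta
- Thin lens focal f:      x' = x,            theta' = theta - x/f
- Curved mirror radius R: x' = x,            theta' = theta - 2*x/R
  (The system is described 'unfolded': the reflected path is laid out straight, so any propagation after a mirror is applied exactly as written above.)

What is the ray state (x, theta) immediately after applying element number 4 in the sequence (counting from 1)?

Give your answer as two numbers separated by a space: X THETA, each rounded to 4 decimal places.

Initial: x=10.0000 theta=-0.2000
After 1 (propagate distance d=35): x=3.0000 theta=-0.2000
After 2 (thin lens f=36): x=3.0000 theta=-17/60 (≈-0.2833)
After 3 (propagate distance d=8): x=11/15 (≈0.7333) theta=-17/60 (≈-0.2833)
After 4 (thin lens f=55): x=11/15 (≈0.7333) theta=-89/300 (≈-0.2967)
Rounded to 4 decimal places: x = 0.7333, theta = -0.2967

Answer: 0.7333 -0.2967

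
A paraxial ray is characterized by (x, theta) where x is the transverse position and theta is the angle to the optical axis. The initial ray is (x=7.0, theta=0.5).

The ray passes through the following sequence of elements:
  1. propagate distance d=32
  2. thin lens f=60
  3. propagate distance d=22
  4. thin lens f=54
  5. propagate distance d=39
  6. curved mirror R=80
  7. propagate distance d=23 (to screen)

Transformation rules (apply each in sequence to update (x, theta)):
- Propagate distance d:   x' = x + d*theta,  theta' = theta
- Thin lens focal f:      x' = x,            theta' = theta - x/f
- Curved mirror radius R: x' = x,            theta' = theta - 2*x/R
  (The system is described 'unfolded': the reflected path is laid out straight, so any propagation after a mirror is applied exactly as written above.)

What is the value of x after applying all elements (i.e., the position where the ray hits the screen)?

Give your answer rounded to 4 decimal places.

Answer: -3.2541

Derivation:
Initial: x=7.0000 theta=0.5000
After 1 (propagate distance d=32): x=23.0000 theta=0.5000
After 2 (thin lens f=60): x=23.0000 theta=7/60 (≈0.1167)
After 3 (propagate distance d=22): x=767/30 (≈25.5667) theta=7/60 (≈0.1167)
After 4 (thin lens f=54): x=767/30 (≈25.5667) theta=-289/810 (≈-0.3568)
After 5 (propagate distance d=39): x=1573/135 (≈11.6519) theta=-289/810 (≈-0.3568)
After 6 (curved mirror R=80): x=1573/135 (≈11.6519) theta=-10499/16200 (≈-0.6481)
After 7 (propagate distance d=23 (to screen)): x=-52717/16200 (≈-3.2541) theta=-10499/16200 (≈-0.6481)
Rounded to 4 decimal places: x = -3.2541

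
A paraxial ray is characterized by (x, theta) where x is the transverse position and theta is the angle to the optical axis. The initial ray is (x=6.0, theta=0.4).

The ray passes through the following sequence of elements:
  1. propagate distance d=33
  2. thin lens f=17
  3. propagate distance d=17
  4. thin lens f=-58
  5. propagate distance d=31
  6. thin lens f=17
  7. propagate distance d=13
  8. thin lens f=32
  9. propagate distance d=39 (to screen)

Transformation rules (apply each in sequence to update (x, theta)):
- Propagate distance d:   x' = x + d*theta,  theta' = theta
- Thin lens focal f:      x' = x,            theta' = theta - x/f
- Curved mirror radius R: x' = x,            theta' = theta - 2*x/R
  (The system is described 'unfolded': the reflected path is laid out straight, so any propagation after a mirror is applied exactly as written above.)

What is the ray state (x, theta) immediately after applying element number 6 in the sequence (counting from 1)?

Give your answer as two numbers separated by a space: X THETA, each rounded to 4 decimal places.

Answer: -12.1773 0.1041

Derivation:
Initial: x=6.0000 theta=0.4000
After 1 (propagate distance d=33): x=19.2000 theta=0.4000
After 2 (thin lens f=17): x=19.2000 theta=-62/85 (≈-0.7294)
After 3 (propagate distance d=17): x=6.8000 theta=-62/85 (≈-0.7294)
After 4 (thin lens f=-58): x=6.8000 theta=-1509/2465 (≈-0.6122)
After 5 (propagate distance d=31): x=-30017/2465 (≈-12.1773) theta=-1509/2465 (≈-0.6122)
After 6 (thin lens f=17): x=-30017/2465 (≈-12.1773) theta=4364/41905 (≈0.1041)
Rounded to 4 decimal places: x = -12.1773, theta = 0.1041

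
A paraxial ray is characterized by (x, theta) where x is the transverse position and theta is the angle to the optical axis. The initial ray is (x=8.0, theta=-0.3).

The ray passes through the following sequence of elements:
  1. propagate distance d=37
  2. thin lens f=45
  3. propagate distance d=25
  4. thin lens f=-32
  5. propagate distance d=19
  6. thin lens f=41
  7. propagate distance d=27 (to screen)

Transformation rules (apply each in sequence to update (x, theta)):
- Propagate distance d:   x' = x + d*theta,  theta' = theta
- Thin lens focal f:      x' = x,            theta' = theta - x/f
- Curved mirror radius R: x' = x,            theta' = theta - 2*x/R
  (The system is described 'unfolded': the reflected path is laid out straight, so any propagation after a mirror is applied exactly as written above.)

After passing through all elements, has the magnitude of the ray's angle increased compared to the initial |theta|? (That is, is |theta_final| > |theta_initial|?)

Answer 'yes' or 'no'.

Initial: x=8.0000 theta=-0.3000
After 1 (propagate distance d=37): x=-3.1000 theta=-0.3000
After 2 (thin lens f=45): x=-3.1000 theta=-52/225 (≈-0.2311)
After 3 (propagate distance d=25): x=-799/90 (≈-8.8778) theta=-52/225 (≈-0.2311)
After 4 (thin lens f=-32): x=-799/90 (≈-8.8778) theta=-2441/4800 (≈-0.5085)
After 5 (propagate distance d=19): x=-266977/14400 (≈-18.5401) theta=-2441/4800 (≈-0.5085)
After 6 (thin lens f=41): x=-266977/14400 (≈-18.5401) theta=-16633/295200 (≈-0.0563)
After 7 (propagate distance d=27 (to screen)): x=-11844239/590400 (≈-20.0614) theta=-16633/295200 (≈-0.0563)
|theta_initial|=0.3000 |theta_final|=16633/295200 (≈0.0563) -> not increased

Answer: no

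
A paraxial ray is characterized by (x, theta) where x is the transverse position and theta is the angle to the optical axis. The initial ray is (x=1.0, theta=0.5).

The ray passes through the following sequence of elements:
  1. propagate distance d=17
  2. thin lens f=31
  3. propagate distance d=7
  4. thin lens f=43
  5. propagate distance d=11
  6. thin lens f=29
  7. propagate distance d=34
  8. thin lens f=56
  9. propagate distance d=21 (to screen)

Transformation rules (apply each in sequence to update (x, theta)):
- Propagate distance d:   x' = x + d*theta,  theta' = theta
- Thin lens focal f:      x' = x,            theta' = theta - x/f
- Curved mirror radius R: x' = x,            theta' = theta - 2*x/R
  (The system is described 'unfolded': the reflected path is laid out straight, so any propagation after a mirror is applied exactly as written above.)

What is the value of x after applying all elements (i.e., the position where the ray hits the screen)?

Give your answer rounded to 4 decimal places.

Initial: x=1.0000 theta=0.5000
After 1 (propagate distance d=17): x=9.5000 theta=0.5000
After 2 (thin lens f=31): x=9.5000 theta=6/31 (≈0.1935)
After 3 (propagate distance d=7): x=673/62 (≈10.8548) theta=6/31 (≈0.1935)
After 4 (thin lens f=43): x=673/62 (≈10.8548) theta=-157/2666 (≈-0.0589)
After 5 (propagate distance d=11): x=13606/1333 (≈10.2071) theta=-157/2666 (≈-0.0589)
After 6 (thin lens f=29): x=13606/1333 (≈10.2071) theta=-31765/77314 (≈-0.4109)
After 7 (propagate distance d=34): x=-145431/38657 (≈-3.7621) theta=-31765/77314 (≈-0.4109)
After 8 (thin lens f=56): x=-145431/38657 (≈-3.7621) theta=-743989/2164792 (≈-0.3437)
After 9 (propagate distance d=21 (to screen)): x=-3395415/309256 (≈-10.9793) theta=-743989/2164792 (≈-0.3437)
Rounded to 4 decimal places: x = -10.9793

Answer: -10.9793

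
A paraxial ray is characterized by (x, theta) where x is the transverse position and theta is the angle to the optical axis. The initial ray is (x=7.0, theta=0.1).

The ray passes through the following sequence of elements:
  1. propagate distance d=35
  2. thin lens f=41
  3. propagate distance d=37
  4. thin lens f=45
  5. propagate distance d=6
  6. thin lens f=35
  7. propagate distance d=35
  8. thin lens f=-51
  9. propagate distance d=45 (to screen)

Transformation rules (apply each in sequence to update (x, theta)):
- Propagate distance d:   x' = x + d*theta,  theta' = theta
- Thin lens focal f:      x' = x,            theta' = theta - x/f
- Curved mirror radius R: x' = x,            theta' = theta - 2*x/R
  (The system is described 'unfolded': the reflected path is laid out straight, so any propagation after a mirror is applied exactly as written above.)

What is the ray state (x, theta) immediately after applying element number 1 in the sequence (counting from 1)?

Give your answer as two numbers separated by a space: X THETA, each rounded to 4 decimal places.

Initial: x=7.0000 theta=0.1000
After 1 (propagate distance d=35): x=10.5000 theta=0.1000
Rounded to 4 decimal places: x = 10.5000, theta = 0.1000

Answer: 10.5000 0.1000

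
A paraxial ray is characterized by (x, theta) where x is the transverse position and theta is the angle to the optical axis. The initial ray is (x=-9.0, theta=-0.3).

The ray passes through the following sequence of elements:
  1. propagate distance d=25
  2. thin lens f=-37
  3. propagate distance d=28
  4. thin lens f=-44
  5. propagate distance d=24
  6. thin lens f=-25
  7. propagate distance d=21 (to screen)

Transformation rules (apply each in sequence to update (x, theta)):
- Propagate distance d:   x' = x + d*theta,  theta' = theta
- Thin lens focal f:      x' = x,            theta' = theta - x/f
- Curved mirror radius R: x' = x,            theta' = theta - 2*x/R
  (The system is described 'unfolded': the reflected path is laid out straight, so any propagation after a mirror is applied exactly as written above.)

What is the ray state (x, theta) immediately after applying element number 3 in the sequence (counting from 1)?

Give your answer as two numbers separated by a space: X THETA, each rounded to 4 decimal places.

Answer: -37.3865 -0.7459

Derivation:
Initial: x=-9.0000 theta=-0.3000
After 1 (propagate distance d=25): x=-16.5000 theta=-0.3000
After 2 (thin lens f=-37): x=-16.5000 theta=-138/185 (≈-0.7459)
After 3 (propagate distance d=28): x=-13833/370 (≈-37.3865) theta=-138/185 (≈-0.7459)
Rounded to 4 decimal places: x = -37.3865, theta = -0.7459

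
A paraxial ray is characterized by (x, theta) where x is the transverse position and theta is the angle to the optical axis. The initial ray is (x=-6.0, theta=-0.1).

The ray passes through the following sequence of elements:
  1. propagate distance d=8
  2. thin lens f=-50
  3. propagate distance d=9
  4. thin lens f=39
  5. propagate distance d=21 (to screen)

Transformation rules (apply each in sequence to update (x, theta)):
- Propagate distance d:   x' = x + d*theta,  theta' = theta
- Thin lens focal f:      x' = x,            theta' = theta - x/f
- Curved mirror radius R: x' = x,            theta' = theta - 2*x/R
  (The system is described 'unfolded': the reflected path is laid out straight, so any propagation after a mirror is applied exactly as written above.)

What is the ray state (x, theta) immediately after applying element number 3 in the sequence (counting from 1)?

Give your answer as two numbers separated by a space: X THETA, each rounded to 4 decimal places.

Initial: x=-6.0000 theta=-0.1000
After 1 (propagate distance d=8): x=-6.8000 theta=-0.1000
After 2 (thin lens f=-50): x=-6.8000 theta=-0.2360
After 3 (propagate distance d=9): x=-8.9240 theta=-0.2360
Rounded to 4 decimal places: x = -8.9240, theta = -0.2360

Answer: -8.9240 -0.2360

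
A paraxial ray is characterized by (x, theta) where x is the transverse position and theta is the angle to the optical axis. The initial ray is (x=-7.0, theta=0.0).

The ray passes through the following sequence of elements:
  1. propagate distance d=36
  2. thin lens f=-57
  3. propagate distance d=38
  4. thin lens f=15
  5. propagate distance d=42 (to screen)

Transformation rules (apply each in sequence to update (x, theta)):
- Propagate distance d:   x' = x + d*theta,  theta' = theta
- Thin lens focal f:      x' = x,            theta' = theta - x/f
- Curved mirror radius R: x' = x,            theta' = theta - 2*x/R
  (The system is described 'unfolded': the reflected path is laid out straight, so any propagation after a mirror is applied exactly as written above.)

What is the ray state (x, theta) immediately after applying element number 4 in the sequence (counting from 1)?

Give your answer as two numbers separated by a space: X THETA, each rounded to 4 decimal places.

Answer: -11.6667 0.6550

Derivation:
Initial: x=-7.0000 theta=0.0000
After 1 (propagate distance d=36): x=-7.0000 theta=0.0000
After 2 (thin lens f=-57): x=-7.0000 theta=-7/57 (≈-0.1228)
After 3 (propagate distance d=38): x=-35/3 (≈-11.6667) theta=-7/57 (≈-0.1228)
After 4 (thin lens f=15): x=-35/3 (≈-11.6667) theta=112/171 (≈0.6550)
Rounded to 4 decimal places: x = -11.6667, theta = 0.6550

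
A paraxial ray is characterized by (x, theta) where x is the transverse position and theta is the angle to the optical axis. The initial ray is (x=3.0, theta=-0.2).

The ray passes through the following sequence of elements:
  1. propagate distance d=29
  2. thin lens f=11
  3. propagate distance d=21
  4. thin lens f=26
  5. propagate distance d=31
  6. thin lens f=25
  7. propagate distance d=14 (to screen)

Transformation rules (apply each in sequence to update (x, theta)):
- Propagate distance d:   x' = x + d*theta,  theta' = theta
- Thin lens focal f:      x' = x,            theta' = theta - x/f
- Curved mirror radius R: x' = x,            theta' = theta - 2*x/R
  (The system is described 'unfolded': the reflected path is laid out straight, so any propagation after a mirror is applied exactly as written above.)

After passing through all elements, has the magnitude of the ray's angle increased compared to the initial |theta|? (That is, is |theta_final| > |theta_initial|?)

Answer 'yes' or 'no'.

Answer: no

Derivation:
Initial: x=3.0000 theta=-0.2000
After 1 (propagate distance d=29): x=-2.8000 theta=-0.2000
After 2 (thin lens f=11): x=-2.8000 theta=3/55 (≈0.0545)
After 3 (propagate distance d=21): x=-91/55 (≈-1.6545) theta=3/55 (≈0.0545)
After 4 (thin lens f=26): x=-91/55 (≈-1.6545) theta=13/110 (≈0.1182)
After 5 (propagate distance d=31): x=221/110 (≈2.0091) theta=13/110 (≈0.1182)
After 6 (thin lens f=25): x=221/110 (≈2.0091) theta=52/1375 (≈0.0378)
After 7 (propagate distance d=14 (to screen)): x=6981/2750 (≈2.5385) theta=52/1375 (≈0.0378)
|theta_initial|=0.2000 |theta_final|=52/1375 (≈0.0378) -> not increased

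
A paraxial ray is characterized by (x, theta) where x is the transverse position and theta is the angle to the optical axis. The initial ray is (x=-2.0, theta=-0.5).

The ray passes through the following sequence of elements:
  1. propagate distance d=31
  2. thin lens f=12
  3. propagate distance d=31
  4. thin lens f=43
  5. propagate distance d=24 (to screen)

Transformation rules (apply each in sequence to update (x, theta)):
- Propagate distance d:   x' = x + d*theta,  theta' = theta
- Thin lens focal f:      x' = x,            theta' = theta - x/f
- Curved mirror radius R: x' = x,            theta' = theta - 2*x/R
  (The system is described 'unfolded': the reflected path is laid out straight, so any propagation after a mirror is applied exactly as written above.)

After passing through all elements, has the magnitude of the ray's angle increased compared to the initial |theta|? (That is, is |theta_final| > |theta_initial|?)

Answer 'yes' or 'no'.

Initial: x=-2.0000 theta=-0.5000
After 1 (propagate distance d=31): x=-17.5000 theta=-0.5000
After 2 (thin lens f=12): x=-17.5000 theta=23/24 (≈0.9583)
After 3 (propagate distance d=31): x=293/24 (≈12.2083) theta=23/24 (≈0.9583)
After 4 (thin lens f=43): x=293/24 (≈12.2083) theta=29/43 (≈0.6744)
After 5 (propagate distance d=24 (to screen)): x=29303/1032 (≈28.3944) theta=29/43 (≈0.6744)
|theta_initial|=0.5000 |theta_final|=29/43 (≈0.6744) -> increased

Answer: yes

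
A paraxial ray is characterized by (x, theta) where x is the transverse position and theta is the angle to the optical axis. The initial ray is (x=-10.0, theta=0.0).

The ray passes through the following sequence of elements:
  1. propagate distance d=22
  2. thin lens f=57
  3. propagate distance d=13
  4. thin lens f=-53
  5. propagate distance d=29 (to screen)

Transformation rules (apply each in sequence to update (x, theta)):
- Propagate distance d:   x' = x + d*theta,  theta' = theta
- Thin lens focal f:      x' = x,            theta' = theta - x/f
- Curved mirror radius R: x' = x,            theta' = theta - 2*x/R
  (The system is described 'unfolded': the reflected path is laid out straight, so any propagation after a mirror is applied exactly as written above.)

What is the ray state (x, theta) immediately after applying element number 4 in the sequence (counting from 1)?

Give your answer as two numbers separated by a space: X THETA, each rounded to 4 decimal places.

Initial: x=-10.0000 theta=0.0000
After 1 (propagate distance d=22): x=-10.0000 theta=0.0000
After 2 (thin lens f=57): x=-10.0000 theta=10/57 (≈0.1754)
After 3 (propagate distance d=13): x=-440/57 (≈-7.7193) theta=10/57 (≈0.1754)
After 4 (thin lens f=-53): x=-440/57 (≈-7.7193) theta=30/1007 (≈0.0298)
Rounded to 4 decimal places: x = -7.7193, theta = 0.0298

Answer: -7.7193 0.0298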